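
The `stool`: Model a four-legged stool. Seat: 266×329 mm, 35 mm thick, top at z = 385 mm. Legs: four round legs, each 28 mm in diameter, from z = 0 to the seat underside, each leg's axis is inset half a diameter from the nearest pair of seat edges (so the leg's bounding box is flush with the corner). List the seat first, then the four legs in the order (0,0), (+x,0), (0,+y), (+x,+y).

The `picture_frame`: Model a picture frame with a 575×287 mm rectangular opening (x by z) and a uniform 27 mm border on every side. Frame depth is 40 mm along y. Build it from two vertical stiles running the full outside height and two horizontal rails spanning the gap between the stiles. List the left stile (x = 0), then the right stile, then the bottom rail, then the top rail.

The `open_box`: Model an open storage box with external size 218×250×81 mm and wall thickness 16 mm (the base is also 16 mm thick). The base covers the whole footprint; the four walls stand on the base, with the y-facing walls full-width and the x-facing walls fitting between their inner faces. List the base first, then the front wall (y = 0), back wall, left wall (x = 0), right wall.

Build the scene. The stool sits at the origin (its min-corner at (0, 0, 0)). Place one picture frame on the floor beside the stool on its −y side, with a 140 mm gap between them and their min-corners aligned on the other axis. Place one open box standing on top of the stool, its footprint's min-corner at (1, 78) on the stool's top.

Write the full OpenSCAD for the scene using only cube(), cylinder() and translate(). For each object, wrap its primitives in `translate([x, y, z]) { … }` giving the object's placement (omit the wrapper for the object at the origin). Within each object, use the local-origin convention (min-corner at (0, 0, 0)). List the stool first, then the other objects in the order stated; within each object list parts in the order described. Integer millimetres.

translate([0, 0, 350]) cube([266, 329, 35]);
translate([14, 14, 0]) cylinder(h = 350, r = 14);
translate([252, 14, 0]) cylinder(h = 350, r = 14);
translate([14, 315, 0]) cylinder(h = 350, r = 14);
translate([252, 315, 0]) cylinder(h = 350, r = 14);
translate([0, -180, 0]) {
  cube([27, 40, 341]);
  translate([602, 0, 0]) cube([27, 40, 341]);
  translate([27, 0, 0]) cube([575, 40, 27]);
  translate([27, 0, 314]) cube([575, 40, 27]);
}
translate([1, 78, 385]) {
  cube([218, 250, 16]);
  translate([0, 0, 16]) cube([218, 16, 65]);
  translate([0, 234, 16]) cube([218, 16, 65]);
  translate([0, 16, 16]) cube([16, 218, 65]);
  translate([202, 16, 16]) cube([16, 218, 65]);
}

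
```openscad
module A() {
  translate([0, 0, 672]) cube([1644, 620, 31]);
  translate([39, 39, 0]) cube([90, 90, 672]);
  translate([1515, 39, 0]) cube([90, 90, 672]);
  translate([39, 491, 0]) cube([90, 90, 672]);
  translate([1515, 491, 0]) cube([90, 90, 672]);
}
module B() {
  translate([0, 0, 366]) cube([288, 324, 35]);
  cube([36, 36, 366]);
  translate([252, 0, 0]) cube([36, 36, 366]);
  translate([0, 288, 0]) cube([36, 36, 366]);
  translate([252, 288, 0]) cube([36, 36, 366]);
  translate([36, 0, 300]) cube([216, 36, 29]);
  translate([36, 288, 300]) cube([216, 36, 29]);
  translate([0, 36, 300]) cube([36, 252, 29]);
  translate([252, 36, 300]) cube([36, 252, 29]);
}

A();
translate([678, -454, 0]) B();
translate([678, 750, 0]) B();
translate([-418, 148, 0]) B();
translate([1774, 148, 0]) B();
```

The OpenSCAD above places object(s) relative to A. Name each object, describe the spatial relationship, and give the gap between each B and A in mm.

A is a table. B is a stool. Four stools sit around the table at the −y, +y, −x, +x sides. The gap between each stool and the table is 130 mm.

Each stool's nearest face is 130 mm from the table's bounding box.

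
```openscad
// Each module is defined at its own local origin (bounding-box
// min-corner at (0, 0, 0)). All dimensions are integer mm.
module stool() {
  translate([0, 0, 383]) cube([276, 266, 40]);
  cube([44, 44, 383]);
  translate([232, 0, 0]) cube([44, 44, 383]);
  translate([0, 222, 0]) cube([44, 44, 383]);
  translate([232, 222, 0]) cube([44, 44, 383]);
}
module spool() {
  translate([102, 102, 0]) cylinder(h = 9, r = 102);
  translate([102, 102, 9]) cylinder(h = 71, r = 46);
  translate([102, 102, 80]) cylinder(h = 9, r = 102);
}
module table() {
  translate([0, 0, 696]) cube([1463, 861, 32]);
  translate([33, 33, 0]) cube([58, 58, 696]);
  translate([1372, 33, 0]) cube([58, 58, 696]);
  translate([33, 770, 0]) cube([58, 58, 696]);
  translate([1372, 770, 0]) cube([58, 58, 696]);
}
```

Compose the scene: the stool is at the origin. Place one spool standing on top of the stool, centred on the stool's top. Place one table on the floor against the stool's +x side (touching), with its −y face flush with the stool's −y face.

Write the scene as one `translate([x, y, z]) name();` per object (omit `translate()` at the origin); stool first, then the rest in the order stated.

stool();
translate([36, 31, 423]) spool();
translate([276, 0, 0]) table();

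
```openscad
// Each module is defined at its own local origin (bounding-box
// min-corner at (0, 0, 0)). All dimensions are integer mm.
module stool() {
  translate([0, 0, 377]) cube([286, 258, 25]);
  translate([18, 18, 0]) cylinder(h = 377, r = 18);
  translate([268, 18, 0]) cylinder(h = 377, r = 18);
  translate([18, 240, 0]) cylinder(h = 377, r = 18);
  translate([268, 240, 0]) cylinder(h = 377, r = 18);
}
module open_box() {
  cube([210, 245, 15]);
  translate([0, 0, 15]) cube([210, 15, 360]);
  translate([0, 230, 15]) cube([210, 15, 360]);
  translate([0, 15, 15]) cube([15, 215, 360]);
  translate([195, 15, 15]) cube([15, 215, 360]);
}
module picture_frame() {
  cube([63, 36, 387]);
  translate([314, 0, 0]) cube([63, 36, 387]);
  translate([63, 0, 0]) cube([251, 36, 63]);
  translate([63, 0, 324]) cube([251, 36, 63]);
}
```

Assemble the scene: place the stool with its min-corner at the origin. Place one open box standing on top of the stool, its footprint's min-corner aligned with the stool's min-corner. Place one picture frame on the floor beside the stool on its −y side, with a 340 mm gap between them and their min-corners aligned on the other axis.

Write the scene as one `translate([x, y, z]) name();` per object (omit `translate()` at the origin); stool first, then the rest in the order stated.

stool();
translate([0, 0, 402]) open_box();
translate([0, -376, 0]) picture_frame();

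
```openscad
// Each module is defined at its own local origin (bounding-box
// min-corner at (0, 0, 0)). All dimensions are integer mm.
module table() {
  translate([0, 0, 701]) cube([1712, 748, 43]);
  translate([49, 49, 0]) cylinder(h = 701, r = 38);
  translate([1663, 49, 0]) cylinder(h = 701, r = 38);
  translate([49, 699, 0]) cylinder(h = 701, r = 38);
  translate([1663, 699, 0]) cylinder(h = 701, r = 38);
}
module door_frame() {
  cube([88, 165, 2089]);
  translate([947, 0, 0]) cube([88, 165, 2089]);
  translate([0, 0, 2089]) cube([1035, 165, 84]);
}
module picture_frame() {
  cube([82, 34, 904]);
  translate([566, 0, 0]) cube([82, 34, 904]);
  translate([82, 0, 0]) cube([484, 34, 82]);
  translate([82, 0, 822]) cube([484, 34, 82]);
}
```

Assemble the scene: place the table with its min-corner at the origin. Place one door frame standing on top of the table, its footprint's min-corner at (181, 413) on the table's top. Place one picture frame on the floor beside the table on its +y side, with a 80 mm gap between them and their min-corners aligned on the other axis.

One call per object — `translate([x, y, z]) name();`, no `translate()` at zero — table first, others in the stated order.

table();
translate([181, 413, 744]) door_frame();
translate([0, 828, 0]) picture_frame();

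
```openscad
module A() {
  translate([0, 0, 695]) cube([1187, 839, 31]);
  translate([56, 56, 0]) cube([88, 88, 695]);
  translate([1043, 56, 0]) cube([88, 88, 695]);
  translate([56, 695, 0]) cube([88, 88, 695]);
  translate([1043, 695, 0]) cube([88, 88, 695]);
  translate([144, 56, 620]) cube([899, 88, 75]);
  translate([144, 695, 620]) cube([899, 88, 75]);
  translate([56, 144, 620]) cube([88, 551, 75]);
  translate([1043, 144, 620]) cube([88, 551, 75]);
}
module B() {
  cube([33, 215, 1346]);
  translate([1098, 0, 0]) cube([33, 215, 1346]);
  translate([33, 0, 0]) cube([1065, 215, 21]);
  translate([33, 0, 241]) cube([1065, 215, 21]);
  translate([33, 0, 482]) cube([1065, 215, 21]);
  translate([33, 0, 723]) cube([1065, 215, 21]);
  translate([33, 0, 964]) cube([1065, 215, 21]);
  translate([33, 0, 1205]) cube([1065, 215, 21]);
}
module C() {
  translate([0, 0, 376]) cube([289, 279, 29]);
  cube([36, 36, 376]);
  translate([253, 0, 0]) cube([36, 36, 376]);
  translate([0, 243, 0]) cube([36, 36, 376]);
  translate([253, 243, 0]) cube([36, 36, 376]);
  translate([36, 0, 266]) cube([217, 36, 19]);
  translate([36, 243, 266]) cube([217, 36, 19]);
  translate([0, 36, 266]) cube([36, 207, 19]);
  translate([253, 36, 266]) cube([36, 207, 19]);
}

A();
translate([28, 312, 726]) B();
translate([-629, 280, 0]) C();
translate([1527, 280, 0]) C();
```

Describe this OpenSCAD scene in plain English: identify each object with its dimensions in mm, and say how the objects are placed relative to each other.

A is a rectangular dining table. The top is 1187×839×31 mm with its upper surface at z = 726 mm. It stands on four 88×88 mm square legs, each inset 56 mm from the nearest pair of top edges, running from the floor to the underside of the top. Four apron rails, 88 mm thick and 75 mm tall, run between adjacent legs with their top edges flush with the underside of the top and their outer faces flush with the legs' outer faces.

B is a bookshelf 1131 mm wide overall, 215 mm deep and 1346 mm tall. The two sides are 33 mm thick vertical panels. 6 horizontal shelves of 21 mm thickness span between the inner faces of the sides; the lowest shelf sits on the floor and shelves are stacked with a clear vertical gap of 220 mm between each pair.

C is a four-legged stool. The seat is a 289×279×29 mm slab whose top surface is at z = 405 mm; four square legs, each 36×36 mm in cross-section, run from the floor (z = 0) to the underside of the seat, each flush with a corner of the seat. Four stretchers, 36 mm wide and 19 mm tall, connect adjacent legs with their undersides at z = 266 mm, each running between the inner faces of the legs it joins and aligned with the legs' outer faces on the other axis.

The bookshelf is on top of the table, centred. Two stools sit around the table at the −x, +x sides.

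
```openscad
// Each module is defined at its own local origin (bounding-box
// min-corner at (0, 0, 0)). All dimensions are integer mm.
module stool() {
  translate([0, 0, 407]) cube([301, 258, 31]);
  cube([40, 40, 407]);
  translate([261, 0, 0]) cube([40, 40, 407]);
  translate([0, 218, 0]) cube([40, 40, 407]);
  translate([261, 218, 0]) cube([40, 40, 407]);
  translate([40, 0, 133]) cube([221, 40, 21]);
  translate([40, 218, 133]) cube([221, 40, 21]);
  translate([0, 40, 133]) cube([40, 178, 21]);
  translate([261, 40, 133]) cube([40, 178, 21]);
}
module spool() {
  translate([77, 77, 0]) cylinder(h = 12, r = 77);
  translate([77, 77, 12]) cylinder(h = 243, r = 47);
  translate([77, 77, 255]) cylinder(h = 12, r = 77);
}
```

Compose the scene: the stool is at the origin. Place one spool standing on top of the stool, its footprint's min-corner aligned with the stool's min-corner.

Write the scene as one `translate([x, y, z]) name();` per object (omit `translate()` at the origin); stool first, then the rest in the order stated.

stool();
translate([0, 0, 438]) spool();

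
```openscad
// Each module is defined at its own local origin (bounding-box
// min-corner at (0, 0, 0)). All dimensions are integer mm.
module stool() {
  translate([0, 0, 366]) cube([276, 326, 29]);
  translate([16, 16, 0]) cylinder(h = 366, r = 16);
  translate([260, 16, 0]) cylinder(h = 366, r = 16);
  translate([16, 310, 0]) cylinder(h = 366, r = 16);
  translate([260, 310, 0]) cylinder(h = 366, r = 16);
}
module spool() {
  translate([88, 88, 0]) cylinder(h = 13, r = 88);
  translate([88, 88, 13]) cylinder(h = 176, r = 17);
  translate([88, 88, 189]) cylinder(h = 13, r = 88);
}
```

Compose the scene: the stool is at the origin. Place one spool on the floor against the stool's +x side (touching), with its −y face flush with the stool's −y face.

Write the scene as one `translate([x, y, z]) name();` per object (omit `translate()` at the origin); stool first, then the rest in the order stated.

stool();
translate([276, 0, 0]) spool();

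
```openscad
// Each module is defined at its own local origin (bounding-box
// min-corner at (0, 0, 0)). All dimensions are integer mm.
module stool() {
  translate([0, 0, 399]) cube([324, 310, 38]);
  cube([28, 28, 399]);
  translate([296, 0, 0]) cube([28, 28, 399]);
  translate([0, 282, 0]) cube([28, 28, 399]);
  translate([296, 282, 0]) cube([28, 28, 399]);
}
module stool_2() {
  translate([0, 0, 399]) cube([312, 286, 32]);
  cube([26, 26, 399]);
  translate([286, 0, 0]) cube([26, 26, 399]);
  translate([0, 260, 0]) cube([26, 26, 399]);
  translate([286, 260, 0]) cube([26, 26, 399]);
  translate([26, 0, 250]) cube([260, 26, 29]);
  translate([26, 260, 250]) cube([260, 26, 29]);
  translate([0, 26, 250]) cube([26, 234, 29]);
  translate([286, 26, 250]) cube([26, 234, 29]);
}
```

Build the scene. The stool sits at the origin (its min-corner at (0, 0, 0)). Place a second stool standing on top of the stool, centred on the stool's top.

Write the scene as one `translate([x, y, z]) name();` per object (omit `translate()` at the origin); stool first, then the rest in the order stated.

stool();
translate([6, 12, 437]) stool_2();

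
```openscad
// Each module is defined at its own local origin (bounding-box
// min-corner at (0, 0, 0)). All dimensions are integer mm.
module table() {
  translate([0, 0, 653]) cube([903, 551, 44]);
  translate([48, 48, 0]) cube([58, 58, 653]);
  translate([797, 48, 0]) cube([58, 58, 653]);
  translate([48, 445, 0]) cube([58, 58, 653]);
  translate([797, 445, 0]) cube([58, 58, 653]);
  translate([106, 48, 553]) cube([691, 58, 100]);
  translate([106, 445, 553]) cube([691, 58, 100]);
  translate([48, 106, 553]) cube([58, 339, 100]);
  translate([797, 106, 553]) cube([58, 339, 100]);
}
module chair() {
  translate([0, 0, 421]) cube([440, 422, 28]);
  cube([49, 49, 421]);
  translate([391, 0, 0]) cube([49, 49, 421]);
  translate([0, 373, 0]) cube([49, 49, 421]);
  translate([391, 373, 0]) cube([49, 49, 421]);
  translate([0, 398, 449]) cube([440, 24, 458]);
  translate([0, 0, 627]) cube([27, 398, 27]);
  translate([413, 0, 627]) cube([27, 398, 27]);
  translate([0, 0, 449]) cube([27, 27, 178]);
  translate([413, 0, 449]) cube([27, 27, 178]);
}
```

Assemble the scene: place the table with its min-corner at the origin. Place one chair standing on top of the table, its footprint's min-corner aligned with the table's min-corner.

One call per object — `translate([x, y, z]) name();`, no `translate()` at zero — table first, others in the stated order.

table();
translate([0, 0, 697]) chair();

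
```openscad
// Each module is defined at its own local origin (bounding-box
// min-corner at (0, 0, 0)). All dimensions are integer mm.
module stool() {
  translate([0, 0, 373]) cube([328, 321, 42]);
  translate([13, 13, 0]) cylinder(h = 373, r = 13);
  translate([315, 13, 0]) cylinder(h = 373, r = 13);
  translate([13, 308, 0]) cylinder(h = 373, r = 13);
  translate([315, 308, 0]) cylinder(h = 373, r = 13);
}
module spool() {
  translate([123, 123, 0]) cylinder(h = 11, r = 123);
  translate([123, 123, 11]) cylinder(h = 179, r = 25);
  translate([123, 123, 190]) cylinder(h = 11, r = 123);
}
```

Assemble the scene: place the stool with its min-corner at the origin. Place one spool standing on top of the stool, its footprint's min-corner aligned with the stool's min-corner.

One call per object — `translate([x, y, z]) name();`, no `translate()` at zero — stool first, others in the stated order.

stool();
translate([0, 0, 415]) spool();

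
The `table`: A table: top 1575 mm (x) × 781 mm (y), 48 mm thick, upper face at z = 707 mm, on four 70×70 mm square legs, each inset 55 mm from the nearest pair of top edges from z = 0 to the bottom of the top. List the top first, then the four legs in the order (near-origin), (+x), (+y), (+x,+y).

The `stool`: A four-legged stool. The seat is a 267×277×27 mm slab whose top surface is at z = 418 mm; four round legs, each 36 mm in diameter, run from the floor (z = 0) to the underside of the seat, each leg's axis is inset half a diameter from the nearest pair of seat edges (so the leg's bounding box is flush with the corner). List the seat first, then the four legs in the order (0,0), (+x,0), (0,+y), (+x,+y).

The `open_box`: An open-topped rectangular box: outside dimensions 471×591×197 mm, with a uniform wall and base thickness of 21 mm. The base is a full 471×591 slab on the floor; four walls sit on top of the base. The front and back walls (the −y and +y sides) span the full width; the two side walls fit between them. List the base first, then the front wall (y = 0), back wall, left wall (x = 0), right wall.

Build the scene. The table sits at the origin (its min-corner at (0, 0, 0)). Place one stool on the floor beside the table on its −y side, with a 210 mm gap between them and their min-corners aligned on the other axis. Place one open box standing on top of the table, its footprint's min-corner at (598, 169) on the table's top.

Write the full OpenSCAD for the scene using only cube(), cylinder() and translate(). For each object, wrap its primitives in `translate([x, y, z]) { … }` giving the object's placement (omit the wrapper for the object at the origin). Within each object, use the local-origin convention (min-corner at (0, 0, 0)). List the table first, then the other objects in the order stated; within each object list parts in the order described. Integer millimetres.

translate([0, 0, 659]) cube([1575, 781, 48]);
translate([55, 55, 0]) cube([70, 70, 659]);
translate([1450, 55, 0]) cube([70, 70, 659]);
translate([55, 656, 0]) cube([70, 70, 659]);
translate([1450, 656, 0]) cube([70, 70, 659]);
translate([0, -487, 0]) {
  translate([0, 0, 391]) cube([267, 277, 27]);
  translate([18, 18, 0]) cylinder(h = 391, r = 18);
  translate([249, 18, 0]) cylinder(h = 391, r = 18);
  translate([18, 259, 0]) cylinder(h = 391, r = 18);
  translate([249, 259, 0]) cylinder(h = 391, r = 18);
}
translate([598, 169, 707]) {
  cube([471, 591, 21]);
  translate([0, 0, 21]) cube([471, 21, 176]);
  translate([0, 570, 21]) cube([471, 21, 176]);
  translate([0, 21, 21]) cube([21, 549, 176]);
  translate([450, 21, 21]) cube([21, 549, 176]);
}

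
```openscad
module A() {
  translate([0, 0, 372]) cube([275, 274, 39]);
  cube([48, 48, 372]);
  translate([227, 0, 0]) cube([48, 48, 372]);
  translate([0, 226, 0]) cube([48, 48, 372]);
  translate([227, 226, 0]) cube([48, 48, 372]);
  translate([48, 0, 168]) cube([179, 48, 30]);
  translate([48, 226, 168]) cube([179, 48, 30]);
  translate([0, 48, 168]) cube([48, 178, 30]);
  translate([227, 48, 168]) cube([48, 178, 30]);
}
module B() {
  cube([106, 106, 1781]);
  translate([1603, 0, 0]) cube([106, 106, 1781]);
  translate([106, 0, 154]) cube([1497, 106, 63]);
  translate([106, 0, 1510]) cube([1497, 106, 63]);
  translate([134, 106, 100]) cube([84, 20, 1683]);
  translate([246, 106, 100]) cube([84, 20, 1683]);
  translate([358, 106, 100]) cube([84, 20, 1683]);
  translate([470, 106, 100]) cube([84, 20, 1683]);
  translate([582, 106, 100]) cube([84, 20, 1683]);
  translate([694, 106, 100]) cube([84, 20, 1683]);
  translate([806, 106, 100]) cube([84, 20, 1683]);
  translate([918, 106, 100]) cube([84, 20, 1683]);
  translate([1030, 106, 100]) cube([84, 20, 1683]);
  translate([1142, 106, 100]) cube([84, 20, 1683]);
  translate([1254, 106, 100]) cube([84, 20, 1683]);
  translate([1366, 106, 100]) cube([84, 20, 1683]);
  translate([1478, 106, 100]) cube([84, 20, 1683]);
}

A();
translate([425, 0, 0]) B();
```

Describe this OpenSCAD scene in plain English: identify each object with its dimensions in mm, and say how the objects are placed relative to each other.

A is a four-legged stool. The seat is 275×274 mm, 39 mm thick, top at z = 411 mm. It stands on four square legs, each 48×48 mm in cross-section, from z = 0 to the seat underside, each flush with a corner of the seat. Four stretchers, 48 mm wide and 30 mm tall, connect adjacent legs with their undersides at z = 168 mm, each running between the inner faces of the legs it joins and aligned with the legs' outer faces on the other axis.

B is a fence section. Two 106×106 mm posts, 1781 mm tall, stand on the floor with a clear span of 1497 mm between their inner faces. Two horizontal rails of 106×63 mm section span the gap between the posts with their undersides at z = 154 mm and z = 1510 mm, flush with the posts' −y face. 13 pickets, each 84 mm wide, 20 mm thick and 1683 mm tall, are fixed to the +y face of the rails with their bottoms at z = 100 mm, evenly spaced across the span with equal gaps (rounded down to the nearest mm) at the −x end and between each pair — any rounding remainder accumulates at the +x end.

The fence section is on the floor beside the stool on its +x side.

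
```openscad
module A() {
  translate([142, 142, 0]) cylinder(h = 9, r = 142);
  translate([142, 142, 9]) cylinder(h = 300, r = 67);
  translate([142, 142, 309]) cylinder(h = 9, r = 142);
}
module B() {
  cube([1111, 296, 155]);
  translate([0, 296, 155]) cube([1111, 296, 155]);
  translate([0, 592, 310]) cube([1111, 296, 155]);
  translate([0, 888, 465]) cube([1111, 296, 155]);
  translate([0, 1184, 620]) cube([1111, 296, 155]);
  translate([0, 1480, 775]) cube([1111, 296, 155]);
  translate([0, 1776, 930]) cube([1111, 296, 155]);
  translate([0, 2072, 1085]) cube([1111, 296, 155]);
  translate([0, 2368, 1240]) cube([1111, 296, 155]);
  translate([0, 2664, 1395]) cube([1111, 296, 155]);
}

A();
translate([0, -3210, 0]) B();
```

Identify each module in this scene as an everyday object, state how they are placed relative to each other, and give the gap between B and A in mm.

The staircase's nearest face is 250 mm from the spool's −y face.

A is a spool. B is a staircase. The staircase is on the floor beside the spool on its −y side. The gap between the staircase and the spool is 250 mm.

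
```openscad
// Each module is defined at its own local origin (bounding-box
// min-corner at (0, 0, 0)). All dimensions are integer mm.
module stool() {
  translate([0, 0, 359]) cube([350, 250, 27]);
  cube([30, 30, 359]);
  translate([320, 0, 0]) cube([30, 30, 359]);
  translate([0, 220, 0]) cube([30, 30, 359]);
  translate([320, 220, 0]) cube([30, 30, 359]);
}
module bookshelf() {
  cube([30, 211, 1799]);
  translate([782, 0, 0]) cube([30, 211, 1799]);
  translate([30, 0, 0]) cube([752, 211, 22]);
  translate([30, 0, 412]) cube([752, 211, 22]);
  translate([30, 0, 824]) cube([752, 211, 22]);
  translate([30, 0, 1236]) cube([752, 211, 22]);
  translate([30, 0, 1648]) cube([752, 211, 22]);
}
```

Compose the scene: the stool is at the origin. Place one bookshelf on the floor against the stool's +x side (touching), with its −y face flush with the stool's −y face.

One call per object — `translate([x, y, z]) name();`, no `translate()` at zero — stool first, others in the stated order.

stool();
translate([350, 0, 0]) bookshelf();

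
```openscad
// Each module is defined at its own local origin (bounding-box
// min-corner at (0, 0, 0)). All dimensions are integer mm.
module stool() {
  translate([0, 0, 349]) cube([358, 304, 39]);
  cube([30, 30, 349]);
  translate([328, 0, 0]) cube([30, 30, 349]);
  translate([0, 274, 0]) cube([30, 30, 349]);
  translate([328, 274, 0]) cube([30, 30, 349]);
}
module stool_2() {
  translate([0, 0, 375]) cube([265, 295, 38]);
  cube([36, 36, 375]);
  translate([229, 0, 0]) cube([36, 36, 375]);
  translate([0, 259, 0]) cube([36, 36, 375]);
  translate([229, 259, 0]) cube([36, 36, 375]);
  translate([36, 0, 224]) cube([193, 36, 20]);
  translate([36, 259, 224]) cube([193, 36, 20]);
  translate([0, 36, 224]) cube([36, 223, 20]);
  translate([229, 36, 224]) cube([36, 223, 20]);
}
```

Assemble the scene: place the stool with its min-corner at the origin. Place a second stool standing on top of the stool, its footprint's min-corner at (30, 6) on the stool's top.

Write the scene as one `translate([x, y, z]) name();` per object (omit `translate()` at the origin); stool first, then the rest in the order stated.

stool();
translate([30, 6, 388]) stool_2();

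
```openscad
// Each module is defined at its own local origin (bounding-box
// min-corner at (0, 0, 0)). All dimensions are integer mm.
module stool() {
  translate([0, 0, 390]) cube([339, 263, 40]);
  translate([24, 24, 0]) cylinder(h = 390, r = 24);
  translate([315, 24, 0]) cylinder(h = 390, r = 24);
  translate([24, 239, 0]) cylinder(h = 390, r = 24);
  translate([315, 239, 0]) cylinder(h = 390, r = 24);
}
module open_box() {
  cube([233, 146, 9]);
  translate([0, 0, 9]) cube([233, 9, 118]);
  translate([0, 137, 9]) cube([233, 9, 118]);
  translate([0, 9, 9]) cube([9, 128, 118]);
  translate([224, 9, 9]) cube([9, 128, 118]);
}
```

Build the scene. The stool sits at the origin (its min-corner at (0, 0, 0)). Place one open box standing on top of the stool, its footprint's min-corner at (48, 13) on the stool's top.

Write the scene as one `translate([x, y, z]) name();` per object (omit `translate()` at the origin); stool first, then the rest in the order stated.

stool();
translate([48, 13, 430]) open_box();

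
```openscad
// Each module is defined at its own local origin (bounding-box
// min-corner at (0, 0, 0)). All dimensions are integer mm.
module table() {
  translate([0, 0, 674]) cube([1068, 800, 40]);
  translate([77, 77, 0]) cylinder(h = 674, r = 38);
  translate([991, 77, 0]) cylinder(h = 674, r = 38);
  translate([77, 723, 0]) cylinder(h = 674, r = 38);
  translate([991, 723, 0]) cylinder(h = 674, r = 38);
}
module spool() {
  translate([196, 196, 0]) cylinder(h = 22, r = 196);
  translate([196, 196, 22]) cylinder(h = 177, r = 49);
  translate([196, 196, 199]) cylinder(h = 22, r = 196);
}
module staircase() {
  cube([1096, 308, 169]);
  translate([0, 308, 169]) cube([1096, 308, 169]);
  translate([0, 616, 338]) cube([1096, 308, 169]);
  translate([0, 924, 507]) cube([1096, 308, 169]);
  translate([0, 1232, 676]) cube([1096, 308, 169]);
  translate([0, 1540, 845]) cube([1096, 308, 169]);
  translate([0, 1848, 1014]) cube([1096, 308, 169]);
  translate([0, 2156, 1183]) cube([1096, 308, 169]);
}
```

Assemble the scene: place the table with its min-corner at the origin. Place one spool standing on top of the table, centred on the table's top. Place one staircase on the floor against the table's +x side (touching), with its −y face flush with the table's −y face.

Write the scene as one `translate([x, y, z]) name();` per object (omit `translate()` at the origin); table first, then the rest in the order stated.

table();
translate([338, 204, 714]) spool();
translate([1068, 0, 0]) staircase();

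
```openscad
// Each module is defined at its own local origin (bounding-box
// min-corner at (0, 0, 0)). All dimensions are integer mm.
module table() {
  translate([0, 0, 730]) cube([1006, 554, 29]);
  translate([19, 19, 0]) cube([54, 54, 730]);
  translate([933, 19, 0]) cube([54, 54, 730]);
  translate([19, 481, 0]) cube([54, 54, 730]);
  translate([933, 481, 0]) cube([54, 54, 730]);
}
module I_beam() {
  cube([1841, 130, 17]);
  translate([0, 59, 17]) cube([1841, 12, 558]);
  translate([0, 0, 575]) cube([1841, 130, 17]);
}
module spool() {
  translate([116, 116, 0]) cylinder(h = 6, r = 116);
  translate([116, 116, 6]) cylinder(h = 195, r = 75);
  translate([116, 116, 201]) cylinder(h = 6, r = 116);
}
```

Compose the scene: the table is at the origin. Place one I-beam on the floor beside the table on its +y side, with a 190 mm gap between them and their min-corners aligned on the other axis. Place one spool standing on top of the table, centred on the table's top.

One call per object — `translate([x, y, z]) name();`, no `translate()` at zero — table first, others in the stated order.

table();
translate([0, 744, 0]) I_beam();
translate([387, 161, 759]) spool();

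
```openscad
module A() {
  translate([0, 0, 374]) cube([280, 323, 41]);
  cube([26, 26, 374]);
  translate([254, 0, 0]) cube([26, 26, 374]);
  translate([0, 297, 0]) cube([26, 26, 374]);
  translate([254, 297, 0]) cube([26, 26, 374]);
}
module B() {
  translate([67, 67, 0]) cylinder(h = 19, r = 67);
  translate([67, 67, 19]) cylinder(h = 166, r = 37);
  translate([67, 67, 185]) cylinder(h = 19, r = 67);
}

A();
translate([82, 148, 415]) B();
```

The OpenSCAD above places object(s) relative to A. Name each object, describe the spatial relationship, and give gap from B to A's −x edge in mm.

The spool's min-x is at 82; the stool's min-x is 0; gap = 82 mm.

A is a stool. B is a spool. The spool is on top of the stool. The gap from the spool to the stool's −x edge is 82 mm.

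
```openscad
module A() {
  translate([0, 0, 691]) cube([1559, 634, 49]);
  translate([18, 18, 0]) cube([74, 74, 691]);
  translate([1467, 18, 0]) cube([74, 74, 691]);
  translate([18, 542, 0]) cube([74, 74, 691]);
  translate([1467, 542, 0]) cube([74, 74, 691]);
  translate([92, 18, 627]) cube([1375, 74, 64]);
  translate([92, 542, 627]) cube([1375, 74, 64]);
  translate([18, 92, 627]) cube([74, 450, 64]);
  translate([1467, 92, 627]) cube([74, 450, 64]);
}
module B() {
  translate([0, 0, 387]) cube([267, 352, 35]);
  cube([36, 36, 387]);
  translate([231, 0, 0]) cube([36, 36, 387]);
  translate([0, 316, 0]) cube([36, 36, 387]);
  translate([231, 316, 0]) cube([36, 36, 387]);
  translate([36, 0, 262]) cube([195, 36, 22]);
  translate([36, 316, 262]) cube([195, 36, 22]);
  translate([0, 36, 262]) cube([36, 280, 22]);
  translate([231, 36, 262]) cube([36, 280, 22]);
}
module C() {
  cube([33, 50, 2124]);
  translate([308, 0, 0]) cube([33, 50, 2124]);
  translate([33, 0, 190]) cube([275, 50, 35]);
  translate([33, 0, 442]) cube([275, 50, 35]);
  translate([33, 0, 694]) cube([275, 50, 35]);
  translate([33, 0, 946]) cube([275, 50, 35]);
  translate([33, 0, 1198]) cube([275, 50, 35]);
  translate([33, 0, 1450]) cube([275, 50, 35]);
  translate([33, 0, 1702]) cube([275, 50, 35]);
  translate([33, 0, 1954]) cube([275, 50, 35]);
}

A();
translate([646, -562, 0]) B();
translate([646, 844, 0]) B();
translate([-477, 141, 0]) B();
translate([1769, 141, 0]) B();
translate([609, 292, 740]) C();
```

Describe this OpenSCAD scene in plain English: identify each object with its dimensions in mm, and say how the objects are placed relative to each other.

A is a table: top 1559 mm (x) × 634 mm (y), 49 mm thick, upper face at z = 740 mm, on four 74×74 mm square legs, each inset 18 mm from the nearest pair of top edges, running from z = 0 to the bottom of the top. Four apron rails, 74 mm thick and 64 mm tall, run between adjacent legs with their top edges flush with the underside of the top and their outer faces flush with the legs' outer faces.

B is a four-legged stool. The seat is a 267×352×35 mm slab whose top surface is at z = 422 mm; four square legs, each 36×36 mm in cross-section, run from the floor (z = 0) to the underside of the seat, each flush with a corner of the seat. Four stretchers, 36 mm wide and 22 mm tall, connect adjacent legs with their undersides at z = 262 mm, each running between the inner faces of the legs it joins and aligned with the legs' outer faces on the other axis.

C is a wooden ladder with two side rails of 33×50 mm section and 2124 mm height, set 341 mm apart overall. Between them run 8 rectangular rungs (50 mm deep, 35 mm thick), front faces flush with the rails' −y face. The bottom of the first rung is 190 mm above the floor and each subsequent rung is 252 mm higher than the one below.

Four stools sit around the table at the −y, +y, −x, +x sides. The ladder is on top of the table, centred.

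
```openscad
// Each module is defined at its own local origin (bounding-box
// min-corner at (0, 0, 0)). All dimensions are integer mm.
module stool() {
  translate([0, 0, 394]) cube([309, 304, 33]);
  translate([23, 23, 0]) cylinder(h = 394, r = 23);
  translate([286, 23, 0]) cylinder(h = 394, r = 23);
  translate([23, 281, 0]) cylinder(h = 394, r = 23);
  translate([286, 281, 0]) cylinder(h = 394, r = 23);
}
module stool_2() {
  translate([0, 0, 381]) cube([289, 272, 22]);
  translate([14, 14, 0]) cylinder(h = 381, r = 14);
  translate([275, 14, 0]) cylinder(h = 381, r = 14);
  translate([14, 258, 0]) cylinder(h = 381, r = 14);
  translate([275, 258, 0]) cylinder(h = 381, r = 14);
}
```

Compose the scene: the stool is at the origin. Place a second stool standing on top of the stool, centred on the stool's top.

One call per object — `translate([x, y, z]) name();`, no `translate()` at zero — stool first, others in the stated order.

stool();
translate([10, 16, 427]) stool_2();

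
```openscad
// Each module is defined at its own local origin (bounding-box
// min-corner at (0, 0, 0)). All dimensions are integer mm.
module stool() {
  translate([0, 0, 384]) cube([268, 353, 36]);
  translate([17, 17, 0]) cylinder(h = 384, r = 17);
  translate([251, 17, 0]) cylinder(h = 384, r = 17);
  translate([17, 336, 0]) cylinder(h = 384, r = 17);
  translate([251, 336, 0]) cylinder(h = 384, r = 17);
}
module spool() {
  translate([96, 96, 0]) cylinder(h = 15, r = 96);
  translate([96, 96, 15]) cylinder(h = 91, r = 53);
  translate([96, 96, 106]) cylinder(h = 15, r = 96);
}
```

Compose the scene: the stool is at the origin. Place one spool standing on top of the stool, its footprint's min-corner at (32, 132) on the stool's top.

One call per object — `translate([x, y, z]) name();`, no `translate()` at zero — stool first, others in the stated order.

stool();
translate([32, 132, 420]) spool();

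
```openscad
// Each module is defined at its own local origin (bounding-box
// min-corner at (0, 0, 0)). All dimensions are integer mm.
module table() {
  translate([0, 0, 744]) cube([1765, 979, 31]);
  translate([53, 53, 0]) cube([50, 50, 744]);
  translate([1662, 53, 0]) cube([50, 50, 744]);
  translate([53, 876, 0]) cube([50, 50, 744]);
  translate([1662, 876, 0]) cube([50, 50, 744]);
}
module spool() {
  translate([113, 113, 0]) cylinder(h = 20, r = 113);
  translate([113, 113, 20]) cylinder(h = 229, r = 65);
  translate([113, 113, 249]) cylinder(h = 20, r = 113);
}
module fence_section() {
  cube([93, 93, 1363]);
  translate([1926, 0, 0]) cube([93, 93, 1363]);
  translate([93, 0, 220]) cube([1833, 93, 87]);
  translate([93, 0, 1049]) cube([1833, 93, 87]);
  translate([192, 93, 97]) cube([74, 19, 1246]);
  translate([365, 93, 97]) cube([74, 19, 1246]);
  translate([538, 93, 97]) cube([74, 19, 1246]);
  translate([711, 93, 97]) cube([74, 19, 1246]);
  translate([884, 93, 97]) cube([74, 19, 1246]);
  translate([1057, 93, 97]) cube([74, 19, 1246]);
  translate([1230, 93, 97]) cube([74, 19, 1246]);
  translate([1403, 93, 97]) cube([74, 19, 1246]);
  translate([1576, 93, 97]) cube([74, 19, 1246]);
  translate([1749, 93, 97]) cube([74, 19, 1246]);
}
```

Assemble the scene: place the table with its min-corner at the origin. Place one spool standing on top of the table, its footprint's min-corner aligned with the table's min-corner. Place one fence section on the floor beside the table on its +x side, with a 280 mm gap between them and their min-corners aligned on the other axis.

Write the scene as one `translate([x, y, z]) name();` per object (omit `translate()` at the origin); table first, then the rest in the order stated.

table();
translate([0, 0, 775]) spool();
translate([2045, 0, 0]) fence_section();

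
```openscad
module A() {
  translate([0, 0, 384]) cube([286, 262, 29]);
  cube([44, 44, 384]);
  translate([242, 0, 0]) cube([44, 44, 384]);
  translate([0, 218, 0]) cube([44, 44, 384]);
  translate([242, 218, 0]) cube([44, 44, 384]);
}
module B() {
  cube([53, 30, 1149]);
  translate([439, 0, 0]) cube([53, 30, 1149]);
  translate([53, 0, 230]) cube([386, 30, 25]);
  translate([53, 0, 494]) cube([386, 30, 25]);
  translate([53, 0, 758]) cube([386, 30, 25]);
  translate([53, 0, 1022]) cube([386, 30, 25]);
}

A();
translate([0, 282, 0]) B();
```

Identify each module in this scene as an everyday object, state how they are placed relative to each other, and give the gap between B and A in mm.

A is a stool. B is a ladder. The ladder is on the floor beside the stool on its +y side. The gap between the ladder and the stool is 20 mm.

The ladder's nearest face is 20 mm from the stool's +y face.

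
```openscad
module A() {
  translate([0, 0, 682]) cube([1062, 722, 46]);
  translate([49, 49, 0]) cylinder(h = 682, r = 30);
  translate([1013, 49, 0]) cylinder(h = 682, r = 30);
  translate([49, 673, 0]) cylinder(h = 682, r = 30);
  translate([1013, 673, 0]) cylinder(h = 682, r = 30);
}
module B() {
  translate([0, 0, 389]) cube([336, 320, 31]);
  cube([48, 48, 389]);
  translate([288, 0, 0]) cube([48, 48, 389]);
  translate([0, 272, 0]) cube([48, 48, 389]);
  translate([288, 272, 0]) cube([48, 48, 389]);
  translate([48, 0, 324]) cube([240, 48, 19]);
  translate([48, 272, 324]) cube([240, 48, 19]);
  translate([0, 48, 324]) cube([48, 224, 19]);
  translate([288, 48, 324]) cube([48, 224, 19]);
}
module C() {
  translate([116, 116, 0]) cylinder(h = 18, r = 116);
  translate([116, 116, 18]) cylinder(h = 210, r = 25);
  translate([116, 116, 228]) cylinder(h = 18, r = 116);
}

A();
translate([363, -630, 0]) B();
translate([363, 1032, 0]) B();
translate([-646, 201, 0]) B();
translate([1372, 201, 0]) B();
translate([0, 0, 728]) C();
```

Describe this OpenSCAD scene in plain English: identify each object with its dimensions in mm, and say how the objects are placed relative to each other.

A is a table: top 1062 mm (x) × 722 mm (y), 46 mm thick, upper face at z = 728 mm, on four round legs of 60 mm diameter, each leg's bounding box inset 19 mm from the nearest pair of top edges, running from z = 0 to the bottom of the top.

B is a four-legged stool. The seat is 336×320 mm, 31 mm thick, top at z = 420 mm. It stands on four square legs, each 48×48 mm in cross-section, from z = 0 to the seat underside, each flush with a corner of the seat. Four stretchers, 48 mm wide and 19 mm tall, connect adjacent legs with their undersides at z = 324 mm, each running between the inner faces of the legs it joins and aligned with the legs' outer faces on the other axis.

C is a spool: two coaxial disc flanges of radius 116 mm and thickness 18 mm, joined by a core cylinder of radius 25 mm and height 210 mm. The lower flange rests on z = 0 and the three cylinders share a vertical axis.

Four stools sit around the table at the −y, +y, −x, +x sides. The spool is on top of the table.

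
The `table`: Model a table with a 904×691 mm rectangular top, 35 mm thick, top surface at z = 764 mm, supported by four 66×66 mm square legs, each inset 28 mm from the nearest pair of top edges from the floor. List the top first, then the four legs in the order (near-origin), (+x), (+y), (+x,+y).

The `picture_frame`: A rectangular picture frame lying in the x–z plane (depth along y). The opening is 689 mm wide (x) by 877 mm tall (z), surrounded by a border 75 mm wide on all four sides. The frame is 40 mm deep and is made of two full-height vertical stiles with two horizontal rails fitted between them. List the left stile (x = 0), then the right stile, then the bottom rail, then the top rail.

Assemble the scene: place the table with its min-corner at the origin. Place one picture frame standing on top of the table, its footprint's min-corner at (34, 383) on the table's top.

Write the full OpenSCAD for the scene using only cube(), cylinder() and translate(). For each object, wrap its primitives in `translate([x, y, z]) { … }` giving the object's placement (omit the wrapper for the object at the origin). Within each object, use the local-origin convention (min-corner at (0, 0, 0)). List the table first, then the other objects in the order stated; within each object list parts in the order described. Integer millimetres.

translate([0, 0, 729]) cube([904, 691, 35]);
translate([28, 28, 0]) cube([66, 66, 729]);
translate([810, 28, 0]) cube([66, 66, 729]);
translate([28, 597, 0]) cube([66, 66, 729]);
translate([810, 597, 0]) cube([66, 66, 729]);
translate([34, 383, 764]) {
  cube([75, 40, 1027]);
  translate([764, 0, 0]) cube([75, 40, 1027]);
  translate([75, 0, 0]) cube([689, 40, 75]);
  translate([75, 0, 952]) cube([689, 40, 75]);
}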